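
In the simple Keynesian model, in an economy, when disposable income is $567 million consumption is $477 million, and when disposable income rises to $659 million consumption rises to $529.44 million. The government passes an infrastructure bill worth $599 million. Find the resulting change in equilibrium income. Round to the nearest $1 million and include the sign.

MPC = ΔC/ΔYd = (529.44 − 477)/(659 − 567) = 52.44/92 = 0.57.
Spending multiplier = 1/(1 − MPC) = 1/(1 − 0.57) = 1/0.43 ≈ 2.326.
ΔY = k × ΔG = (+$599 million) / 0.43 ≈ +$1,393 million.

+$1,393 million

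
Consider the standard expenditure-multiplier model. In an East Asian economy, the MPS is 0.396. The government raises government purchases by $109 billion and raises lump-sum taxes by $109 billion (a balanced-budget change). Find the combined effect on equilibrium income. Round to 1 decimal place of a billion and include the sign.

+$109.0 billion

MPC = 1 − MPS = 1 − 0.396 = 0.604.
Expenditure multiplier = 1/(1 − MPC) = 1/(1 − 0.604) = 1/0.396 ≈ 2.525.
ΔG contributes k·ΔG = (+$109 billion) / 0.396 ≈ +$275.3 billion.
ΔT of +$109 billion changes first-round spending by −c·ΔT = −$65.836 billion, contributing k·(−c·ΔT) = (−$65.836 billion) / 0.396 ≈ −$166.3 billion.
With ΔG = ΔT and no other leakages, the balanced-budget multiplier is 1, so ΔY = ΔG = +$109 billion.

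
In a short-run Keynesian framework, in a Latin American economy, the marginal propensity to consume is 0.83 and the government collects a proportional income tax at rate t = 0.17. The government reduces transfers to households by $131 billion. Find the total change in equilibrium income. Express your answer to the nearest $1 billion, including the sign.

−$350 billion

The transfer change shifts disposable income by −$131 billion, so first-round consumption changes by c·ΔTR = 0.83 × (−$131 billion) = −$108.73 billion.
Expenditure multiplier = 1/(1 − c(1−t)) = 1/(1 − 0.83×0.83) = 1/0.3111 ≈ 3.214.
The transfer multiplier is c × k ≈ 2.668, so ΔY = k × (c·ΔTR) = (−$108.73 billion) / 0.3111 ≈ −$350 billion.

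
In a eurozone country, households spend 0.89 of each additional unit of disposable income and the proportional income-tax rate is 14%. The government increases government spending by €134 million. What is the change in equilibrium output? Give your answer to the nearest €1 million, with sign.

+€571 million

Expenditure multiplier = 1/(1 − c(1−t)) = 1/(1 − 0.89×0.86) = 1/0.2346 ≈ 4.263.
ΔY = k × ΔG = (+€134 million) / 0.2346 ≈ +€571 million.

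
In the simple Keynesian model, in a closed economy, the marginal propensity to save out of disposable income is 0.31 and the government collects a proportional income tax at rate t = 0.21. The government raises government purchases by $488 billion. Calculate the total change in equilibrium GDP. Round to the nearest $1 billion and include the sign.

MPC = 1 − MPS = 1 − 0.31 = 0.69.
Spending multiplier = 1/(1 − c(1−t)) = 1/(1 − 0.69×0.79) = 1/0.4549 ≈ 2.198.
ΔY = k × ΔG = (+$488 billion) / 0.4549 ≈ +$1,073 billion.

+$1,073 billion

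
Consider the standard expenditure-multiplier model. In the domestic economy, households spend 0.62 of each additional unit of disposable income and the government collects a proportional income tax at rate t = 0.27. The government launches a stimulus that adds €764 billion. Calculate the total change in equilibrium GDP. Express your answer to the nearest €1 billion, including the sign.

Expenditure multiplier = 1/(1 − c(1−t)) = 1/(1 − 0.62×0.73) = 1/0.5474 ≈ 1.827.
ΔY = k × ΔG = (+€764 billion) / 0.5474 ≈ +€1,396 billion.

+€1,396 billion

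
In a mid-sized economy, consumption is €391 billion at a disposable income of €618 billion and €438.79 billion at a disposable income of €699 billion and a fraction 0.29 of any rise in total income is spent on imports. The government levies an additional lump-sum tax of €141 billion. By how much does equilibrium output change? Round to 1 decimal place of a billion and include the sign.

MPC = ΔC/ΔYd = (438.79 − 391)/(699 − 618) = 47.79/81 = 0.59.
A lump-sum tax change of +€141 billion shifts disposable income by −€141 billion; first-round consumption changes by −c × ΔT = −0.59 × (+€141 billion) = −€83.19 billion.
Expenditure multiplier = 1/(1 − c + m) = 1/(1 − 0.59 + 0.29) = 1/0.7 ≈ 1.429.
The tax multiplier is −c × k ≈ −0.843, so ΔY = k × (−c·ΔT) = (−€83.19 billion) / 0.7 ≈ −€118.8 billion.

−€118.8 billion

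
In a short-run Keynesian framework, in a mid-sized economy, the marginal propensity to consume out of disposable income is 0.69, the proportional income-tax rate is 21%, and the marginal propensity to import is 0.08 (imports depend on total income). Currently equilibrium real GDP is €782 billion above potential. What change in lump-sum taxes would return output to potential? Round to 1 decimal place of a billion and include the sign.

+€606.2 billion

Spending multiplier = 1/(1 − c(1−t) + m) = 1/(1 − 0.69×0.79 + 0.08) = 1/0.5349 ≈ 1.87.
Tax multiplier = −c·k = −0.69/0.5349 ≈ −1.29. Need ΔY = −€782 billion, so ΔT = ΔY/(−c·k) = −(−€782 billion) × 0.5349 / 0.69 ≈ +€606.2 billion.
The government should raise lump-sum taxes by €606.2 billion.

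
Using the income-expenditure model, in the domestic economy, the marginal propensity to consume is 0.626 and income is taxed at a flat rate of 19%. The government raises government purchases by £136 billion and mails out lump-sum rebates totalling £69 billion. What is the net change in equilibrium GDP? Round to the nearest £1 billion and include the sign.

+£364 billion

Expenditure multiplier = 1/(1 − c(1−t)) = 1/(1 − 0.626×0.81) = 1/0.49294 ≈ 2.029.
ΔG contributes k·ΔG = (+£136 billion) / 0.49294 ≈ +£275.9 billion.
ΔT of −£69 billion changes first-round spending by −c·ΔT = +£43.194 billion, contributing k·(−c·ΔT) = (+£43.194 billion) / 0.49294 ≈ +£87.6 billion.
Net ΔY = k(ΔG − c·ΔT) = (+£179.194 billion) / 0.49294 ≈ +£364 billion.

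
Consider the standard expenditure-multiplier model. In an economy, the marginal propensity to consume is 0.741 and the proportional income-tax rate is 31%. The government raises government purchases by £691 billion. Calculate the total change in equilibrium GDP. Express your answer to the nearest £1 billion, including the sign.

+£1,414 billion

Government-spending multiplier = 1/(1 − c(1−t)) = 1/(1 − 0.741×0.69) = 1/0.48871 ≈ 2.046.
ΔY = k × ΔG = (+£691 billion) / 0.48871 ≈ +£1,414 billion.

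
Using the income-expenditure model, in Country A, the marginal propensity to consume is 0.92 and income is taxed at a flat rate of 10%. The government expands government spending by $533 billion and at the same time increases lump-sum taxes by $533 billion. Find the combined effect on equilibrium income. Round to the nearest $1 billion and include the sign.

+$248 billion

Expenditure multiplier = 1/(1 − c(1−t)) = 1/(1 − 0.92×0.9) = 1/0.172 ≈ 5.814.
ΔG contributes k·ΔG = (+$533 billion) / 0.172 ≈ +$3,098.8 billion.
ΔT of +$533 billion changes first-round spending by −c·ΔT = −$490.36 billion, contributing k·(−c·ΔT) = (−$490.36 billion) / 0.172 ≈ −$2,850.9 billion.
Net ΔY = k(ΔG − c·ΔT) = (+$42.64 billion) / 0.172 ≈ +$248 billion.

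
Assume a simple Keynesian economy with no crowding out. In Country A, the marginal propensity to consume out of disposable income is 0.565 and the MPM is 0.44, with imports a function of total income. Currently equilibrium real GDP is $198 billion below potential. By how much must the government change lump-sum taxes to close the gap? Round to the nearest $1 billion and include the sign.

−$307 billion

Spending multiplier = 1/(1 − c + m) = 1/(1 − 0.565 + 0.44) = 1/0.875 ≈ 1.143.
Tax multiplier = −c·k = −0.565/0.875 ≈ −0.646. Need ΔY = +$198 billion, so ΔT = ΔY/(−c·k) = −(+$198 billion) × 0.875 / 0.565 ≈ −$307 billion.
The government should cut lump-sum taxes by $307 billion.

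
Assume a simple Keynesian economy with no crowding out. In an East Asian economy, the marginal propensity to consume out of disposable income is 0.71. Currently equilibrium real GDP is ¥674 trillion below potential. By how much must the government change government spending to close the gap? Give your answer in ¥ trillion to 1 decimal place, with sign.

Spending multiplier = 1/(1 − MPC) = 1/(1 − 0.71) = 1/0.29 ≈ 3.448.
Need ΔY = +¥674 trillion, so ΔG = ΔY/k = (+¥674 trillion) × 0.29 ≈ +¥195.5 trillion.
The government should increase government spending by ¥195.5 trillion.

+¥195.5 trillion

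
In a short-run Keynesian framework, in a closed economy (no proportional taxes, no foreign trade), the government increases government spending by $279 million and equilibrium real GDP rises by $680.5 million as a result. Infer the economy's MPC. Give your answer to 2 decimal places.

Implied spending multiplier k = ΔY/ΔG = 680.5/279 ≈ 2.4391.
Since k = 1/(1 − MPC), MPC = 1 − 1/k = 1 − ΔG/ΔY = 1 − 279/680.5 ≈ 0.59.

0.59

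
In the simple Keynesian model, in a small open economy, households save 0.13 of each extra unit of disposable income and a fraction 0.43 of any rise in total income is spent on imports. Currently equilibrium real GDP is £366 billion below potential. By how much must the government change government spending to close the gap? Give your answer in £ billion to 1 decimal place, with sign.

+£205.0 billion

MPC = 1 − MPS = 1 − 0.13 = 0.87.
Spending multiplier = 1/(1 − c + m) = 1/(1 − 0.87 + 0.43) = 1/0.56 ≈ 1.786.
Need ΔY = +£366 billion, so ΔG = ΔY/k = (+£366 billion) × 0.56 ≈ +£205 billion.
The government should increase government spending by £205 billion.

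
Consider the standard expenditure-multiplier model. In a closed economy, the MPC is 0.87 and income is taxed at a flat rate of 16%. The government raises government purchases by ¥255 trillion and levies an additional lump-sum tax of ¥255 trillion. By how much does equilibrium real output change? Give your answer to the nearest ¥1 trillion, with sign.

+¥123 trillion

Expenditure multiplier = 1/(1 − c(1−t)) = 1/(1 − 0.87×0.84) = 1/0.2692 ≈ 3.715.
ΔG contributes k·ΔG = (+¥255 trillion) / 0.2692 ≈ +¥947.3 trillion.
ΔT of +¥255 trillion changes first-round spending by −c·ΔT = −¥221.85 trillion, contributing k·(−c·ΔT) = (−¥221.85 trillion) / 0.2692 ≈ −¥824.1 trillion.
Net ΔY = k(ΔG − c·ΔT) = (+¥33.15 trillion) / 0.2692 ≈ +¥123 trillion.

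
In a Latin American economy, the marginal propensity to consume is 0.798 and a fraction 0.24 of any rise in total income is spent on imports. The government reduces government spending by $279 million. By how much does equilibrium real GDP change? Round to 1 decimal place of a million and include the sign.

Spending multiplier = 1/(1 − c + m) = 1/(1 − 0.798 + 0.24) = 1/0.442 ≈ 2.262.
ΔY = k × ΔG = (−$279 million) / 0.442 ≈ −$631.2 million.

−$631.2 million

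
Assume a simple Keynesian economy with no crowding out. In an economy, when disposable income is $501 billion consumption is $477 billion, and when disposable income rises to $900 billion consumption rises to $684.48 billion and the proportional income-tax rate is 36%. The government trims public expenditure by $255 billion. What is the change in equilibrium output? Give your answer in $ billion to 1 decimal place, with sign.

MPC = ΔC/ΔYd = (684.48 − 477)/(900 − 501) = 207.48/399 = 0.52.
Government-spending multiplier = 1/(1 − c(1−t)) = 1/(1 − 0.52×0.64) = 1/0.6672 ≈ 1.499.
ΔY = k × ΔG = (−$255 billion) / 0.6672 ≈ −$382.2 billion.

−$382.2 billion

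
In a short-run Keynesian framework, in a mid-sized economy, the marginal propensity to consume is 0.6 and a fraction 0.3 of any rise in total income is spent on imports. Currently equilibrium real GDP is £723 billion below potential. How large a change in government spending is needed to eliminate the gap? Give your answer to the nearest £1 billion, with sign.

Spending multiplier = 1/(1 − c + m) = 1/(1 − 0.6 + 0.3) = 1/0.7 ≈ 1.429.
Need ΔY = +£723 billion, so ΔG = ΔY/k = (+£723 billion) × 0.7 ≈ +£506 billion.
The government should increase government spending by £506 billion.

+£506 billion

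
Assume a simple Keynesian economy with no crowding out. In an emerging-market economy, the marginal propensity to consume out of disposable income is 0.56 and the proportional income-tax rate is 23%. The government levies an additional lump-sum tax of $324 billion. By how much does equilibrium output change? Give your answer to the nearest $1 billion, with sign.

A lump-sum tax change of +$324 billion shifts disposable income by −$324 billion; first-round consumption changes by −c × ΔT = −0.56 × (+$324 billion) = −$181.44 billion.
Expenditure multiplier = 1/(1 − c(1−t)) = 1/(1 − 0.56×0.77) = 1/0.5688 ≈ 1.758.
The tax multiplier is −c × k ≈ −0.985, so ΔY = k × (−c·ΔT) = (−$181.44 billion) / 0.5688 ≈ −$319 billion.

−$319 billion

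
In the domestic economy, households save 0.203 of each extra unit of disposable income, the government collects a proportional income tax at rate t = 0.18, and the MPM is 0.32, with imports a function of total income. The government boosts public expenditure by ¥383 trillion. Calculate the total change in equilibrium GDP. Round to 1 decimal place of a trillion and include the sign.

MPC = 1 − MPS = 1 − 0.203 = 0.797.
Spending multiplier = 1/(1 − c(1−t) + m) = 1/(1 − 0.797×0.82 + 0.32) = 1/0.66646 ≈ 1.5.
ΔY = k × ΔG = (+¥383 trillion) / 0.66646 ≈ +¥574.7 trillion.

+¥574.7 trillion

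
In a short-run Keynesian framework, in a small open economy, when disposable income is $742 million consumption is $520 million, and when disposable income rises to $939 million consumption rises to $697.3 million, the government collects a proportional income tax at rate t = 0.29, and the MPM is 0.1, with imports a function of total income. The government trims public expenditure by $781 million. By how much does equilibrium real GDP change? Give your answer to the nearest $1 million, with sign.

−$1,694 million

MPC = ΔC/ΔYd = (697.3 − 520)/(939 − 742) = 177.3/197 = 0.9.
Spending multiplier = 1/(1 − c(1−t) + m) = 1/(1 − 0.9×0.71 + 0.1) = 1/0.461 ≈ 2.169.
ΔY = k × ΔG = (−$781 million) / 0.461 ≈ −$1,694 million.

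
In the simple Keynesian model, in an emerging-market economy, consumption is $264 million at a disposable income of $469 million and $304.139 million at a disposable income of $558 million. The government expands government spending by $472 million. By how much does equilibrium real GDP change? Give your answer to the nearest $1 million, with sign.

MPC = ΔC/ΔYd = (304.139 − 264)/(558 − 469) = 40.139/89 = 0.451.
Spending multiplier = 1/(1 − MPC) = 1/(1 − 0.451) = 1/0.549 ≈ 1.821.
ΔY = k × ΔG = (+$472 million) / 0.549 ≈ +$860 million.

+$860 million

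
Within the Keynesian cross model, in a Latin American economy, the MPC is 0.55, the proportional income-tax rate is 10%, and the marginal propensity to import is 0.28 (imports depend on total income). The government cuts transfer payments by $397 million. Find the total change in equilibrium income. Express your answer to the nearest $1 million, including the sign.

−$278 million

The transfer change shifts disposable income by −$397 million, so first-round consumption changes by c·ΔTR = 0.55 × (−$397 million) = −$218.35 million.
Expenditure multiplier = 1/(1 − c(1−t) + m) = 1/(1 − 0.55×0.9 + 0.28) = 1/0.785 ≈ 1.274.
The transfer multiplier is c × k ≈ 0.701, so ΔY = k × (c·ΔTR) = (−$218.35 million) / 0.785 ≈ −$278 million.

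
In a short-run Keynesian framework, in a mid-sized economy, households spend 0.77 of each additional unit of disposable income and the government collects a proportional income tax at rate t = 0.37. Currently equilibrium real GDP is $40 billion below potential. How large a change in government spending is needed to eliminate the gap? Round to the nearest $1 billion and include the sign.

Spending multiplier = 1/(1 − c(1−t)) = 1/(1 − 0.77×0.63) = 1/0.5149 ≈ 1.942.
Need ΔY = +$40 billion, so ΔG = ΔY/k = (+$40 billion) × 0.5149 ≈ +$21 billion.
The government should increase government spending by $21 billion.

+$21 billion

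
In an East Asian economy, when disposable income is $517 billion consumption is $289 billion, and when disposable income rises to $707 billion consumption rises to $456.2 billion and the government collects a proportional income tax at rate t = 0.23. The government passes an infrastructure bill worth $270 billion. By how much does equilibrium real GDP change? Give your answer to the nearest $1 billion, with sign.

+$837 billion

MPC = ΔC/ΔYd = (456.2 − 289)/(707 − 517) = 167.2/190 = 0.88.
Expenditure multiplier = 1/(1 − c(1−t)) = 1/(1 − 0.88×0.77) = 1/0.3224 ≈ 3.102.
ΔY = k × ΔG = (+$270 billion) / 0.3224 ≈ +$837 billion.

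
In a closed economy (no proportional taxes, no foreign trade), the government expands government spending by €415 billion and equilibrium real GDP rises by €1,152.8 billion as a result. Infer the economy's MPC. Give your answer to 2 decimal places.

Implied spending multiplier k = ΔY/ΔG = 1,152.8/415 ≈ 2.7778.
Since k = 1/(1 − MPC), MPC = 1 − 1/k = 1 − ΔG/ΔY = 1 − 415/1,152.8 ≈ 0.64.

0.64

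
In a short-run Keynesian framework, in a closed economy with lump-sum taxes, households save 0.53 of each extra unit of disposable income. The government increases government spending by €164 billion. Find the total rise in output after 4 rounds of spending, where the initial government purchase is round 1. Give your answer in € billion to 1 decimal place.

MPC = 1 − MPS = 1 − 0.53 = 0.47.
Round 1 adds ΔG = €164 billion; each later round is MPC = 0.47 times the previous.
After 4 rounds: 164 + 77.08 + 36.2276 + 17.026972 = ΔG·(1 − c^4)/(1 − c) = 164 × (1 − 0.04879681)/0.53 ≈ €294.3 billion.

€294.3 billion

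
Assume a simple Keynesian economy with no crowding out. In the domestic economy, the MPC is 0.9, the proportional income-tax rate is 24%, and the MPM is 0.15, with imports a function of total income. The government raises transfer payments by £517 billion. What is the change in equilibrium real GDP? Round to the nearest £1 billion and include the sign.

The transfer change shifts disposable income by +£517 billion, so first-round consumption changes by c·ΔTR = 0.9 × (+£517 billion) = +£465.3 billion.
Expenditure multiplier = 1/(1 − c(1−t) + m) = 1/(1 − 0.9×0.76 + 0.15) = 1/0.466 ≈ 2.146.
The transfer multiplier is c × k ≈ 1.931, so ΔY = k × (c·ΔTR) = (+£465.3 billion) / 0.466 ≈ +£998 billion.

+£998 billion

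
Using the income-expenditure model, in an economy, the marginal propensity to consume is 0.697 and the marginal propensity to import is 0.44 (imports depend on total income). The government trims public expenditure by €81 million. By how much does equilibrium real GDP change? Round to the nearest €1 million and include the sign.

Government-spending multiplier = 1/(1 − c + m) = 1/(1 − 0.697 + 0.44) = 1/0.743 ≈ 1.346.
ΔY = k × ΔG = (−€81 million) / 0.743 ≈ −€109 million.

−€109 million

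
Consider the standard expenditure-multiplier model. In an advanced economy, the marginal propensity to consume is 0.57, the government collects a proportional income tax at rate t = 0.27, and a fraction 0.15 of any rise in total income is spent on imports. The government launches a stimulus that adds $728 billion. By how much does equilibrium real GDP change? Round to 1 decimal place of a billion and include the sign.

Government-spending multiplier = 1/(1 − c(1−t) + m) = 1/(1 − 0.57×0.73 + 0.15) = 1/0.7339 ≈ 1.363.
ΔY = k × ΔG = (+$728 billion) / 0.7339 ≈ +$992 billion.

+$992.0 billion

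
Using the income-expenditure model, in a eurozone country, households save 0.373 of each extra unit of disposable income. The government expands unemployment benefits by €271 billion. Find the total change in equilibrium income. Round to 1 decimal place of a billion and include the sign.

+€455.5 billion

MPC = 1 − MPS = 1 − 0.373 = 0.627.
The transfer change shifts disposable income by +€271 billion, so first-round consumption changes by c·ΔTR = 0.627 × (+€271 billion) = +€169.917 billion.
Expenditure multiplier = 1/(1 − MPC) = 1/(1 − 0.627) = 1/0.373 ≈ 2.681.
The transfer multiplier is c × k ≈ 1.681, so ΔY = k × (c·ΔTR) = (+€169.917 billion) / 0.373 ≈ +€455.5 billion.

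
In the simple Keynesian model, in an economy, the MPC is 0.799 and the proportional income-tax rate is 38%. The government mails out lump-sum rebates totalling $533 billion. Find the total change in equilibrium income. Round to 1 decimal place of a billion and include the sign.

+$843.9 billion

A lump-sum tax change of −$533 billion shifts disposable income by +$533 billion; first-round consumption changes by −c × ΔT = −0.799 × (−$533 billion) = +$425.867 billion.
Expenditure multiplier = 1/(1 − c(1−t)) = 1/(1 − 0.799×0.62) = 1/0.50462 ≈ 1.982.
The tax multiplier is −c × k ≈ −1.583, so ΔY = k × (−c·ΔT) = (+$425.867 billion) / 0.50462 ≈ +$843.9 billion.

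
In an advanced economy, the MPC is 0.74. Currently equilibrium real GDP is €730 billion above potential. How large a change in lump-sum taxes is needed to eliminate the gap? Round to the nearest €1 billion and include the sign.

+€256 billion

Spending multiplier = 1/(1 − MPC) = 1/(1 − 0.74) = 1/0.26 ≈ 3.846.
Tax multiplier = −c·k = −0.74/0.26 ≈ −2.846. Need ΔY = −€730 billion, so ΔT = ΔY/(−c·k) = −(−€730 billion) × 0.26 / 0.74 ≈ +€256 billion.
The government should raise lump-sum taxes by €256 billion.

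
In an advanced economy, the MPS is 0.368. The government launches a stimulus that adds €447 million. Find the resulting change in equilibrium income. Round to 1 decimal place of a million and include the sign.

+€1,214.7 million

MPC = 1 − MPS = 1 − 0.368 = 0.632.
Expenditure multiplier = 1/(1 − MPC) = 1/(1 − 0.632) = 1/0.368 ≈ 2.717.
ΔY = k × ΔG = (+€447 million) / 0.368 ≈ +€1,214.7 million.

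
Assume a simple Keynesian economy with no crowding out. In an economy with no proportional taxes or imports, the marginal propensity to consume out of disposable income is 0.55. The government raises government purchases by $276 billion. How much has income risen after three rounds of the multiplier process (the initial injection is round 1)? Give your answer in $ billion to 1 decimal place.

$511.3 billion

Round 1 adds ΔG = $276 billion; each later round is MPC = 0.55 times the previous.
After 3 rounds: 276 + 151.8 + 83.49 = ΔG·(1 − c^3)/(1 − c) = 276 × (1 − 0.166375)/0.45 ≈ $511.3 billion.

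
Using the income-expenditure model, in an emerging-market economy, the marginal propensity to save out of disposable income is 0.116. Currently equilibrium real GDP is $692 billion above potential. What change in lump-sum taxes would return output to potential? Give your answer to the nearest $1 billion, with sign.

+$91 billion

MPC = 1 − MPS = 1 − 0.116 = 0.884.
Spending multiplier = 1/(1 − MPC) = 1/(1 − 0.884) = 1/0.116 ≈ 8.621.
Tax multiplier = −c·k = −0.884/0.116 ≈ −7.621. Need ΔY = −$692 billion, so ΔT = ΔY/(−c·k) = −(−$692 billion) × 0.116 / 0.884 ≈ +$91 billion.
The government should raise lump-sum taxes by $91 billion.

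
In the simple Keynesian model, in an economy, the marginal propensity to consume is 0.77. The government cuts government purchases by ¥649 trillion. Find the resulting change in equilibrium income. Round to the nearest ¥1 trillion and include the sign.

−¥2,822 trillion

Expenditure multiplier = 1/(1 − MPC) = 1/(1 − 0.77) = 1/0.23 ≈ 4.348.
ΔY = k × ΔG = (−¥649 trillion) / 0.23 ≈ −¥2,822 trillion.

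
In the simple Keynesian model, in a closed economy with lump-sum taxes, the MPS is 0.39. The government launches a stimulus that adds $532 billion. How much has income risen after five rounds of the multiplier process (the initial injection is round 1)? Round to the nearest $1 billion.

$1,249 billion

MPC = 1 − MPS = 1 − 0.39 = 0.61.
Round 1 adds ΔG = $532 billion; each later round is MPC = 0.61 times the previous.
After 5 rounds: 532 + 324.52 + 197.9572 + 120.753892 + 73.65987412 = ΔG·(1 − c^5)/(1 − c) = 532 × (1 − 0.0844596301)/0.39 ≈ $1,249 billion.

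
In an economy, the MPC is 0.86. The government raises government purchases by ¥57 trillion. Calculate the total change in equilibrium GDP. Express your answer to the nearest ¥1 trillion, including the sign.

Expenditure multiplier = 1/(1 − MPC) = 1/(1 − 0.86) = 1/0.14 ≈ 7.143.
ΔY = k × ΔG = (+¥57 trillion) / 0.14 ≈ +¥407 trillion.

+¥407 trillion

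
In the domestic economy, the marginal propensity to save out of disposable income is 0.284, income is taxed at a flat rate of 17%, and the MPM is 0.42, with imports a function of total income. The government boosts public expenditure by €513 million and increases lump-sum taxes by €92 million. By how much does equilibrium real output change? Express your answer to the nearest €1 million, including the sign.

+€542 million

MPC = 1 − MPS = 1 − 0.284 = 0.716.
Expenditure multiplier = 1/(1 − c(1−t) + m) = 1/(1 − 0.716×0.83 + 0.42) = 1/0.82572 ≈ 1.211.
ΔG contributes k·ΔG = (+€513 million) / 0.82572 ≈ +€621.3 million.
ΔT of +€92 million changes first-round spending by −c·ΔT = −€65.872 million, contributing k·(−c·ΔT) = (−€65.872 million) / 0.82572 ≈ −€79.8 million.
Net ΔY = k(ΔG − c·ΔT) = (+€447.128 million) / 0.82572 ≈ +€542 million.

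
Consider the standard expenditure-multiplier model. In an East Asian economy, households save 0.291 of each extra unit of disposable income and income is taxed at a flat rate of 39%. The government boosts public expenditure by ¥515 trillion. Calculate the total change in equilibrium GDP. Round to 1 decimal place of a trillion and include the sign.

+¥907.5 trillion

MPC = 1 − MPS = 1 − 0.291 = 0.709.
Expenditure multiplier = 1/(1 − c(1−t)) = 1/(1 − 0.709×0.61) = 1/0.56751 ≈ 1.762.
ΔY = k × ΔG = (+¥515 trillion) / 0.56751 ≈ +¥907.5 trillion.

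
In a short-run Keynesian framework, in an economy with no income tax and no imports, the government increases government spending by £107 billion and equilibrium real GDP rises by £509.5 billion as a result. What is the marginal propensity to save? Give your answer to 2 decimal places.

0.21

Implied spending multiplier k = ΔY/ΔG = 509.5/107 ≈ 4.7617.
Since k = 1/(1 − MPC), MPC = 1 − 1/k = 1 − ΔG/ΔY = 1 − 107/509.5 ≈ 0.79.
MPS = 1 − MPC = 0.21.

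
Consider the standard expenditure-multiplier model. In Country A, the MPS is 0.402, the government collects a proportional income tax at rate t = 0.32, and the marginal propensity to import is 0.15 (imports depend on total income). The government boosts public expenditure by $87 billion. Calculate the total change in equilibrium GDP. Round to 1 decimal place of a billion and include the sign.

MPC = 1 − MPS = 1 − 0.402 = 0.598.
Expenditure multiplier = 1/(1 − c(1−t) + m) = 1/(1 − 0.598×0.68 + 0.15) = 1/0.74336 ≈ 1.345.
ΔY = k × ΔG = (+$87 billion) / 0.74336 ≈ +$117 billion.

+$117.0 billion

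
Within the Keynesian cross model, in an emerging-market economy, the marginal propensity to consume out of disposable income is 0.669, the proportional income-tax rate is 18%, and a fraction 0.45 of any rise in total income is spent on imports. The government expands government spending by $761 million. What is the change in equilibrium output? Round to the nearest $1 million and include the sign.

Expenditure multiplier = 1/(1 − c(1−t) + m) = 1/(1 − 0.669×0.82 + 0.45) = 1/0.90142 ≈ 1.109.
ΔY = k × ΔG = (+$761 million) / 0.90142 ≈ +$844 million.

+$844 million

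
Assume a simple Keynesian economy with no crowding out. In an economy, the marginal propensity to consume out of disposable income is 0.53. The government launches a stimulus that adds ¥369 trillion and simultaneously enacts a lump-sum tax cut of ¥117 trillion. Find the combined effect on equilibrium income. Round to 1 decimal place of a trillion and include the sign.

Expenditure multiplier = 1/(1 − MPC) = 1/(1 − 0.53) = 1/0.47 ≈ 2.128.
ΔG contributes k·ΔG = (+¥369 trillion) / 0.47 ≈ +¥785.1 trillion.
ΔT of −¥117 trillion changes first-round spending by −c·ΔT = +¥62.01 trillion, contributing k·(−c·ΔT) = (+¥62.01 trillion) / 0.47 ≈ +¥131.9 trillion.
Net ΔY = k(ΔG − c·ΔT) = (+¥431.01 trillion) / 0.47 ≈ +¥917 trillion.

+¥917.0 trillion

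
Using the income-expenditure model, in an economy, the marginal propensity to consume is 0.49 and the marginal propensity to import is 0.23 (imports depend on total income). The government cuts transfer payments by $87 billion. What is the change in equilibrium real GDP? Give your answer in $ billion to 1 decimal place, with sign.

The transfer change shifts disposable income by −$87 billion, so first-round consumption changes by c·ΔTR = 0.49 × (−$87 billion) = −$42.63 billion.
Expenditure multiplier = 1/(1 − c + m) = 1/(1 − 0.49 + 0.23) = 1/0.74 ≈ 1.351.
The transfer multiplier is c × k ≈ 0.662, so ΔY = k × (c·ΔTR) = (−$42.63 billion) / 0.74 ≈ −$57.6 billion.

−$57.6 billion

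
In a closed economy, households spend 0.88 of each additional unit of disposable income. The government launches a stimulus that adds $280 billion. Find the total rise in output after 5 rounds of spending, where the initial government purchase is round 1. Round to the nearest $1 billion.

$1,102 billion

Round 1 adds ΔG = $280 billion; each later round is MPC = 0.88 times the previous.
After 5 rounds: 280 + 246.4 + 216.832 + 190.81216 + 167.9147008 = ΔG·(1 − c^5)/(1 − c) = 280 × (1 − 0.5277319168)/0.12 ≈ $1,102 billion.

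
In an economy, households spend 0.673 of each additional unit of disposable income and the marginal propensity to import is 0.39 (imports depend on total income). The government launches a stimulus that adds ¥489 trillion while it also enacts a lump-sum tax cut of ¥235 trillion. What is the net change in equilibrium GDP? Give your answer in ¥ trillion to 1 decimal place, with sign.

+¥902.6 trillion

Expenditure multiplier = 1/(1 − c + m) = 1/(1 − 0.673 + 0.39) = 1/0.717 ≈ 1.395.
ΔG contributes k·ΔG = (+¥489 trillion) / 0.717 ≈ +¥682 trillion.
ΔT of −¥235 trillion changes first-round spending by −c·ΔT = +¥158.155 trillion, contributing k·(−c·ΔT) = (+¥158.155 trillion) / 0.717 ≈ +¥220.6 trillion.
Net ΔY = k(ΔG − c·ΔT) = (+¥647.155 trillion) / 0.717 ≈ +¥902.6 trillion.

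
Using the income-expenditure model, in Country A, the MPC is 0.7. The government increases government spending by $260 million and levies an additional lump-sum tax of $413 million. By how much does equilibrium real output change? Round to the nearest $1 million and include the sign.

Expenditure multiplier = 1/(1 − MPC) = 1/(1 − 0.7) = 1/0.3 ≈ 3.333.
ΔG contributes k·ΔG = (+$260 million) / 0.3 ≈ +$866.7 million.
ΔT of +$413 million changes first-round spending by −c·ΔT = −$289.1 million, contributing k·(−c·ΔT) = (−$289.1 million) / 0.3 ≈ −$963.7 million.
Net ΔY = k(ΔG − c·ΔT) = (−$29.1 million) / 0.3 = −$97 million.

−$97 million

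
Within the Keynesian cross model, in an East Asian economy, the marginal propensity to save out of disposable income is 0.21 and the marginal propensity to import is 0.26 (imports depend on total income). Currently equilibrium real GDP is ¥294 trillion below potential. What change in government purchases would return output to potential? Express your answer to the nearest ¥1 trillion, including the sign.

+¥138 trillion

MPC = 1 − MPS = 1 − 0.21 = 0.79.
Spending multiplier = 1/(1 − c + m) = 1/(1 − 0.79 + 0.26) = 1/0.47 ≈ 2.128.
Need ΔY = +¥294 trillion, so ΔG = ΔY/k = (+¥294 trillion) × 0.47 ≈ +¥138 trillion.
The government should increase government purchases by ¥138 trillion.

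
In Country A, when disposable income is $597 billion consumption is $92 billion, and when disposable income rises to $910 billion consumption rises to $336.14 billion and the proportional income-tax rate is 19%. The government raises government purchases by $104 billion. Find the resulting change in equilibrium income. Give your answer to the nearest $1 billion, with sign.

MPC = ΔC/ΔYd = (336.14 − 92)/(910 − 597) = 244.14/313 = 0.78.
Expenditure multiplier = 1/(1 − c(1−t)) = 1/(1 − 0.78×0.81) = 1/0.3682 ≈ 2.716.
ΔY = k × ΔG = (+$104 billion) / 0.3682 ≈ +$282 billion.

+$282 billion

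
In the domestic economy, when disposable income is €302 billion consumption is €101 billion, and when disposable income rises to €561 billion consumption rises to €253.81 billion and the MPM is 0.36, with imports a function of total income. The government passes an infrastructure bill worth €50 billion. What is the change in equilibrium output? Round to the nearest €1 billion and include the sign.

+€65 billion

MPC = ΔC/ΔYd = (253.81 − 101)/(561 − 302) = 152.81/259 = 0.59.
Government-spending multiplier = 1/(1 − c + m) = 1/(1 − 0.59 + 0.36) = 1/0.77 ≈ 1.299.
ΔY = k × ΔG = (+€50 billion) / 0.77 ≈ +€65 billion.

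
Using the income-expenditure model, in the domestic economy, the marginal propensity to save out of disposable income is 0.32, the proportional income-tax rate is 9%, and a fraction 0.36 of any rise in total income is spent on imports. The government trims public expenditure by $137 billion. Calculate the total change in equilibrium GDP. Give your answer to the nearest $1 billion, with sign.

−$185 billion

MPC = 1 − MPS = 1 − 0.32 = 0.68.
Government-spending multiplier = 1/(1 − c(1−t) + m) = 1/(1 − 0.68×0.91 + 0.36) = 1/0.7412 ≈ 1.349.
ΔY = k × ΔG = (−$137 billion) / 0.7412 ≈ −$185 billion.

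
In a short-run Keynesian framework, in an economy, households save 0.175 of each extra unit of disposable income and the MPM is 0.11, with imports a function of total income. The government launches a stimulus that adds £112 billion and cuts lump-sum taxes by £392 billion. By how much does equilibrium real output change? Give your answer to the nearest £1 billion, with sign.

MPC = 1 − MPS = 1 − 0.175 = 0.825.
Expenditure multiplier = 1/(1 − c + m) = 1/(1 − 0.825 + 0.11) = 1/0.285 ≈ 3.509.
ΔG contributes k·ΔG = (+£112 billion) / 0.285 ≈ +£393 billion.
ΔT of −£392 billion changes first-round spending by −c·ΔT = +£323.4 billion, contributing k·(−c·ΔT) = (+£323.4 billion) / 0.285 ≈ +£1,134.7 billion.
Net ΔY = k(ΔG − c·ΔT) = (+£435.4 billion) / 0.285 ≈ +£1,528 billion.

+£1,528 billion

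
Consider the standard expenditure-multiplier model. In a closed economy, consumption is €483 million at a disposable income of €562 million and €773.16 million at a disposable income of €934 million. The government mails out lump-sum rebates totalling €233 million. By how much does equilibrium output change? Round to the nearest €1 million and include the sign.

+€826 million

MPC = ΔC/ΔYd = (773.16 − 483)/(934 − 562) = 290.16/372 = 0.78.
A lump-sum tax change of −€233 million shifts disposable income by +€233 million; first-round consumption changes by −c × ΔT = −0.78 × (−€233 million) = +€181.74 million.
Expenditure multiplier = 1/(1 − MPC) = 1/(1 − 0.78) = 1/0.22 ≈ 4.545.
The tax multiplier is −c × k ≈ −3.545, so ΔY = k × (−c·ΔT) = (+€181.74 million) / 0.22 ≈ +€826 million.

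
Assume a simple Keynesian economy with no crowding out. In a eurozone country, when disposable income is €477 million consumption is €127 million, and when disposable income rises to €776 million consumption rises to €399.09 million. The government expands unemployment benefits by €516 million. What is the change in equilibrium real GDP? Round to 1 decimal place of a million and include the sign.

MPC = ΔC/ΔYd = (399.09 − 127)/(776 − 477) = 272.09/299 = 0.91.
The transfer change shifts disposable income by +€516 million, so first-round consumption changes by c·ΔTR = 0.91 × (+€516 million) = +€469.56 million.
Expenditure multiplier = 1/(1 − MPC) = 1/(1 − 0.91) = 1/0.09 ≈ 11.111.
The transfer multiplier is c × k ≈ 10.111, so ΔY = k × (c·ΔTR) = (+€469.56 million) / 0.09 ≈ +€5,217.3 million.

+€5,217.3 million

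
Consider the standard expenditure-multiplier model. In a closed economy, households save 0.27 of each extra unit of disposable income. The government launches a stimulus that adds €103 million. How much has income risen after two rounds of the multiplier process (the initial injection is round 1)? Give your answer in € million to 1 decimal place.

MPC = 1 − MPS = 1 − 0.27 = 0.73.
Round 1 adds ΔG = €103 million; each later round is MPC = 0.73 times the previous.
After 2 rounds: 103 + 75.19 = ΔG·(1 − c^2)/(1 − c) = 103 × (1 − 0.5329)/0.27 ≈ €178.2 million.

€178.2 million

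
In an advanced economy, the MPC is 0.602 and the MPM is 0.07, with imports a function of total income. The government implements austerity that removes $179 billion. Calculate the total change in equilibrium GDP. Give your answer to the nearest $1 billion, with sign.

−$382 billion

Spending multiplier = 1/(1 − c + m) = 1/(1 − 0.602 + 0.07) = 1/0.468 ≈ 2.137.
ΔY = k × ΔG = (−$179 billion) / 0.468 ≈ −$382 billion.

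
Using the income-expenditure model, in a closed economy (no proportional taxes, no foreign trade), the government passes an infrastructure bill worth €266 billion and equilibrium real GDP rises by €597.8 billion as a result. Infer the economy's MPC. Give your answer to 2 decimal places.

0.56

Implied spending multiplier k = ΔY/ΔG = 597.8/266 ≈ 2.2474.
Since k = 1/(1 − MPC), MPC = 1 − 1/k = 1 − ΔG/ΔY = 1 − 266/597.8 ≈ 0.56.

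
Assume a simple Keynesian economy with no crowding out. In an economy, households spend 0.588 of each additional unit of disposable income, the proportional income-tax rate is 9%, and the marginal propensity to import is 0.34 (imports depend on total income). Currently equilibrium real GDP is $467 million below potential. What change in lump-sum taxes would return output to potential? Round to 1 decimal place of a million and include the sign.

Spending multiplier = 1/(1 − c(1−t) + m) = 1/(1 − 0.588×0.91 + 0.34) = 1/0.80492 ≈ 1.242.
Tax multiplier = −c·k = −0.588/0.80492 ≈ −0.731. Need ΔY = +$467 million, so ΔT = ΔY/(−c·k) = −(+$467 million) × 0.80492 / 0.588 ≈ −$639.3 million.
The government should cut lump-sum taxes by $639.3 million.

−$639.3 million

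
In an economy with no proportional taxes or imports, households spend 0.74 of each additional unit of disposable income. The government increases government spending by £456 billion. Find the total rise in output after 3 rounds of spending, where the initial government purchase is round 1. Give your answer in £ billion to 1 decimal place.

Round 1 adds ΔG = £456 billion; each later round is MPC = 0.74 times the previous.
After 3 rounds: 456 + 337.44 + 249.7056 = ΔG·(1 − c^3)/(1 − c) = 456 × (1 − 0.405224)/0.26 ≈ £1,043.1 billion.

£1,043.1 billion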